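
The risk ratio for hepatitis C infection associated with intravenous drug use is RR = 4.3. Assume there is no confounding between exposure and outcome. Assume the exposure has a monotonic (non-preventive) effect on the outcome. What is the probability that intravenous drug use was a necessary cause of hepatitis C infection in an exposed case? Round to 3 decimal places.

PN ≈ 0.767

Under exogeneity and monotonicity, PN = (RR − 1) / RR = 1 − 1/RR.
PN = (4.3 − 1) / 4.3 = 3.3 / 4.3 ≈ 0.7674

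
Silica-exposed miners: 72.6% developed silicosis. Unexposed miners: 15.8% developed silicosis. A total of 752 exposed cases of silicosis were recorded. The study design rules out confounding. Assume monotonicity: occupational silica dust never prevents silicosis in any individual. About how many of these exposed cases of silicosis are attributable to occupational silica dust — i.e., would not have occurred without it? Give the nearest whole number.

about 588 cases

p₁ = 0.726, p₀ = 0.158.
PN = (p₁ − p₀)/p₁ = (0.726 − 0.158) / 0.726 ≈ 0.78237.
Attributable cases ≈ PN × (exposed cases) = 0.78237 × 752 ≈ 588.34.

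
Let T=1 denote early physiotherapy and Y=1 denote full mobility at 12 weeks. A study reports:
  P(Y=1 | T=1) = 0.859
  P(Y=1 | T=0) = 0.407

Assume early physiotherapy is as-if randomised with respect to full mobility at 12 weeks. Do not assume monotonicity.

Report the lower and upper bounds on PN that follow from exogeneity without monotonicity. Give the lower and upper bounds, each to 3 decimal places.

Let p₁ = 0.859, p₀ = 0.407.
Under exogeneity alone the bounds on PN are max{0,(p₁−p₀)/p₁} ≤ PN ≤ min{1,(1−p₀)/p₁}.
  lower = (p₁ − p₀)/p₁ = 0.452 / 0.859 ≈ 0.5262
  upper = min{1, (1 − p₀)/p₁} = 0.593 / 0.859 ≈ 0.6903

0.526 ≤ PN ≤ 0.690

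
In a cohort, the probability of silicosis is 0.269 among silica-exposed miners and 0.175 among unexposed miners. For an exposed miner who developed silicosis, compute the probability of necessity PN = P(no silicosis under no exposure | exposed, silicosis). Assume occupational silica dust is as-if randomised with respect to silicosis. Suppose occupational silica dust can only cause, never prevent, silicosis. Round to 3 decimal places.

PN ≈ 0.349

Let p₁ = 0.269, p₀ = 0.175.
Under exogeneity and monotonicity, PN = (p₁ − p₀) / p₁.
PN = (0.269 − 0.175) / 0.269 = 0.094 / 0.269 ≈ 0.3494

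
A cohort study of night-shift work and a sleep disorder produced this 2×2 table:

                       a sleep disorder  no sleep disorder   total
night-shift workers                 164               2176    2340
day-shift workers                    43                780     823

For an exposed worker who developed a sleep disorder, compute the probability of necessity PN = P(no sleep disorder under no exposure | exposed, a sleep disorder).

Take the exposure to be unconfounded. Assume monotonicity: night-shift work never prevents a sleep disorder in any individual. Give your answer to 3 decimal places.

PN ≈ 0.255

p₁ = P(outcome | exposed) = 164/2340 = 0.070085
p₀ = P(outcome | unexposed) = 43/823 = 0.052248
Under exogeneity and monotonicity, PN = (p₁ − p₀)/p₁.
PN = (0.070085 − 0.052248) / 0.070085 ≈ 0.2545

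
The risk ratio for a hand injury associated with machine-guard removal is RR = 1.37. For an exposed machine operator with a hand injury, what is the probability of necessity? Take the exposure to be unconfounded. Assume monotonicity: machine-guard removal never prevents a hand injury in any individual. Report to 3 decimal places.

PN ≈ 0.270

Under exogeneity and monotonicity, PN = (RR − 1) / RR = 1 − 1/RR.
PN = (1.37 − 1) / 1.37 = 0.37 / 1.37 ≈ 0.2701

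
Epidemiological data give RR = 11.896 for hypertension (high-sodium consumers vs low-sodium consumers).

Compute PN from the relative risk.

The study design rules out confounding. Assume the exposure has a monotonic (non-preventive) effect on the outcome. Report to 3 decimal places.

Under exogeneity and monotonicity, PN = (RR − 1) / RR = 1 − 1/RR.
PN = (11.896 − 1) / 11.896 = 10.9 / 11.896 ≈ 0.9159

PN ≈ 0.916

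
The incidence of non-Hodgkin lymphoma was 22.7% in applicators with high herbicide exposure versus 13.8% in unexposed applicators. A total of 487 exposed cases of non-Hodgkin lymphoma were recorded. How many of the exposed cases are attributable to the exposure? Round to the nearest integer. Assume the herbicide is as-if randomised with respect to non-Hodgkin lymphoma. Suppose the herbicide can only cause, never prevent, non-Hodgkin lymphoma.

p₁ = 0.227, p₀ = 0.138.
PN = (p₁ − p₀)/p₁ = (0.227 − 0.138) / 0.227 ≈ 0.39207.
Attributable cases ≈ PN × (exposed cases) = 0.39207 × 487 ≈ 190.94.

about 191 cases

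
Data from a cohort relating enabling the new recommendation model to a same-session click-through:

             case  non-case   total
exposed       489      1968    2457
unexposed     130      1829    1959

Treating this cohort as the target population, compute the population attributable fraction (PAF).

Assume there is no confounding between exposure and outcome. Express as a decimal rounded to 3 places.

PAF ≈ 0.527

p₁ = P(outcome | exposed) = 489/2457 = 0.19902
p₀ = P(outcome | unexposed) = 130/1959 = 0.06636
Exposure prevalence π = 2457/4416 = 0.55639; overall risk P(Y=1) = 0.14017.
Under exogeneity, PAF = [P(Y=1) − p₀]/P(Y=1).
PAF = (0.14017 − 0.06636) / 0.14017 ≈ 0.5266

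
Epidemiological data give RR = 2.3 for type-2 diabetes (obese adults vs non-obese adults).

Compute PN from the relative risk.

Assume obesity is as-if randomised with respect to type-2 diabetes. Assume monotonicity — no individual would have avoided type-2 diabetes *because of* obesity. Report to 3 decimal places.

Under exogeneity and monotonicity, PN = (RR − 1) / RR = 1 − 1/RR.
PN = (2.3 − 1) / 2.3 = 1.3 / 2.3 ≈ 0.5652

PN ≈ 0.565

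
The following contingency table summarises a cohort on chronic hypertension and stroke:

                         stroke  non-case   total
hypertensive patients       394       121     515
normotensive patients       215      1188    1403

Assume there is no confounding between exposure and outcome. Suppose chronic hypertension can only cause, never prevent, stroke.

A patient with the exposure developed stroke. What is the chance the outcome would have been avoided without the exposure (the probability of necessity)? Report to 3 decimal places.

PN ≈ 0.800

p₁ = P(outcome | exposed) = 394/515 = 0.76505
p₀ = P(outcome | unexposed) = 215/1403 = 0.15324
Under exogeneity and monotonicity, PN = (p₁ − p₀) / p₁.
PN = (0.76505 − 0.15324) / 0.76505 = 0.61181 / 0.76505 ≈ 0.7997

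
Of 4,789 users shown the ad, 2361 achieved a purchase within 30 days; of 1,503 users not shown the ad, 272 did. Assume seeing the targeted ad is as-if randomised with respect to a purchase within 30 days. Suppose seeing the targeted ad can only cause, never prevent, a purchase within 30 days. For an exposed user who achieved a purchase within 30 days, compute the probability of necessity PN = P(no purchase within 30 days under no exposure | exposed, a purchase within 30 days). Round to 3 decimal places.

p₁ = P(outcome | exposed) = 2361/4789 = 0.493
p₀ = P(outcome | unexposed) = 272/1503 = 0.18097
Under exogeneity and monotonicity, PN = (p₁ − p₀) / p₁.
PN = (0.493 − 0.18097) / 0.493 = 0.31203 / 0.493 ≈ 0.6329

PN ≈ 0.633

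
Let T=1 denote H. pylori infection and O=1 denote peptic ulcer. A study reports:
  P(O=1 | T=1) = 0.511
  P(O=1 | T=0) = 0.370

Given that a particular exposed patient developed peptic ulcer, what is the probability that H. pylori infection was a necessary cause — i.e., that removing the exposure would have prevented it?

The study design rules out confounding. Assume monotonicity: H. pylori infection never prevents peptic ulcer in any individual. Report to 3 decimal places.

Let p₁ = 0.511, p₀ = 0.37.
Under exogeneity and monotonicity, PN = (p₁ − p₀) / p₁.
PN = (0.511 − 0.37) / 0.511 = 0.141 / 0.511 ≈ 0.2759

PN ≈ 0.276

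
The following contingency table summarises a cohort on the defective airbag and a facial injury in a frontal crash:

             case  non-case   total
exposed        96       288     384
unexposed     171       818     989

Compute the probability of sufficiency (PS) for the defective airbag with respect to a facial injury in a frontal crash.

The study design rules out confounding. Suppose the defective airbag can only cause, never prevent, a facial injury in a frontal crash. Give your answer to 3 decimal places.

PS ≈ 0.093

p₁ = P(outcome | exposed) = 96/384 = 0.25
p₀ = P(outcome | unexposed) = 171/989 = 0.1729
Under exogeneity and monotonicity, PS = (p₁ − p₀)/(1 − p₀).
PS = (0.25 − 0.1729) / 0.8271 ≈ 0.0932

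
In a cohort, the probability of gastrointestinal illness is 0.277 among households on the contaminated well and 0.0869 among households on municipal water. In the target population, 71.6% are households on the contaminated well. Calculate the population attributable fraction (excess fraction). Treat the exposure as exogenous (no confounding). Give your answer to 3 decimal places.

Let p₁ = 0.277, p₀ = 0.0869.
Overall risk P(Y=1) = π·p₁ + (1−π)·p₀ = 0.716×0.277 + 0.284×0.0869 = 0.22301.
Under exogeneity, PAF = [P(Y=1) − p₀] / P(Y=1).
PAF = (0.22301 − 0.0869) / 0.22301 ≈ 0.6103

PAF ≈ 0.610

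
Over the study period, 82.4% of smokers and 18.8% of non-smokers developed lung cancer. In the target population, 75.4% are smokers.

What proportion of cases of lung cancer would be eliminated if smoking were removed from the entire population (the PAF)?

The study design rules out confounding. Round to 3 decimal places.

p₁ = 0.824, p₀ = 0.188.
Overall risk P(Y=1) = π·p₁ + (1−π)·p₀ = 0.754×0.824 + 0.246×0.188 = 0.66754.
Under exogeneity, PAF = [P(Y=1) − p₀] / P(Y=1).
PAF = (0.66754 − 0.188) / 0.66754 ≈ 0.7184

PAF ≈ 0.718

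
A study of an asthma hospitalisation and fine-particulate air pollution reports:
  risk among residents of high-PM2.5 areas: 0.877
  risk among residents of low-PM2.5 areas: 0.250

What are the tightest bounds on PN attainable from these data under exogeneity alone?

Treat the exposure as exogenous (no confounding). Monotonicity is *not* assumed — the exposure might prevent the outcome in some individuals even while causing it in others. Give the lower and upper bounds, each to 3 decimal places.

0.715 ≤ PN ≤ 0.855

Let p₁ = 0.877, p₀ = 0.25.
Under exogeneity alone the bounds on PN are max{0,(p₁−p₀)/p₁} ≤ PN ≤ min{1,(1−p₀)/p₁}.
  lower = (p₁ − p₀)/p₁ = 0.627 / 0.877 ≈ 0.7149
  upper = min{1, (1 − p₀)/p₁} = 0.75 / 0.877 ≈ 0.8552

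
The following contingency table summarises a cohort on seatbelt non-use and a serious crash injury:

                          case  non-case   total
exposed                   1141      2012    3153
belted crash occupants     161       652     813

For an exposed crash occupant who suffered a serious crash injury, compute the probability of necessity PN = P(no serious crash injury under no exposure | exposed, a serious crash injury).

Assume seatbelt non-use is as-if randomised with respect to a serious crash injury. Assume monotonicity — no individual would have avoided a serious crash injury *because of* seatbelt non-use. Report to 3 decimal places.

p₁ = P(outcome | exposed) = 1141/3153 = 0.36188
p₀ = P(outcome | unexposed) = 161/813 = 0.19803
Under exogeneity and monotonicity, PN = (p₁ − p₀)/p₁.
PN = (0.36188 − 0.19803) / 0.36188 ≈ 0.4528

PN ≈ 0.453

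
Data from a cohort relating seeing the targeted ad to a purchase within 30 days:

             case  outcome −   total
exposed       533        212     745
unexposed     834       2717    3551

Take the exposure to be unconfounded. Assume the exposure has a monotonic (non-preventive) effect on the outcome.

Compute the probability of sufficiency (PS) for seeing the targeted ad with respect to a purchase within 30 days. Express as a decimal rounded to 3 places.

p₁ = P(outcome | exposed) = 533/745 = 0.71544
p₀ = P(outcome | unexposed) = 834/3551 = 0.23486
Under exogeneity and monotonicity, PS = (p₁ − p₀) / (1 − p₀).
PS = (0.71544 − 0.23486) / (1 − 0.23486) = 0.48057 / 0.76514 ≈ 0.6281

PS ≈ 0.628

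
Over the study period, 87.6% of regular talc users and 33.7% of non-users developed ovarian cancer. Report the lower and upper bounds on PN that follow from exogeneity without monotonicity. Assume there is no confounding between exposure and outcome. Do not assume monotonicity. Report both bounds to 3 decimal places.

p₁ = 0.876, p₀ = 0.337.
Under exogeneity alone the bounds on PN are max{0,(p₁−p₀)/p₁} ≤ PN ≤ min{1,(1−p₀)/p₁}.
  lower = (p₁ − p₀)/p₁ = 0.539 / 0.876 ≈ 0.6153
  upper = min{1, (1 − p₀)/p₁} = 0.663 / 0.876 ≈ 0.7568

0.615 ≤ PN ≤ 0.757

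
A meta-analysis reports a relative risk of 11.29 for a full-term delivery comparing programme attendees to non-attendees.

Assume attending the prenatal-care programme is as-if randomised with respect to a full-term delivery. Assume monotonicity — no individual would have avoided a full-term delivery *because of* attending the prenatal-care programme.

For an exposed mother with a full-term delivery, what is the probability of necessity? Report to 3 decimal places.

PN ≈ 0.911

Under exogeneity and monotonicity, PN = (RR − 1) / RR = 1 − 1/RR.
PN = (11.29 − 1) / 11.29 = 10.29 / 11.29 ≈ 0.9114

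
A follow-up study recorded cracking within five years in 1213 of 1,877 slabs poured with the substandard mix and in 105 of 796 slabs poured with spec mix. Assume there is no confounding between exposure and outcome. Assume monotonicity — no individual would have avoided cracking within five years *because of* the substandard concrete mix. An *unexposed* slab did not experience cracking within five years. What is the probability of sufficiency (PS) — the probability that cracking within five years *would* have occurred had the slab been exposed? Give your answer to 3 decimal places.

PS ≈ 0.592

p₁ = P(outcome | exposed) = 1213/1877 = 0.64624
p₀ = P(outcome | unexposed) = 105/796 = 0.13191
Under exogeneity and monotonicity, PS = (p₁ − p₀) / (1 − p₀).
PS = (0.64624 − 0.13191) / (1 − 0.13191) = 0.51433 / 0.86809 ≈ 0.5925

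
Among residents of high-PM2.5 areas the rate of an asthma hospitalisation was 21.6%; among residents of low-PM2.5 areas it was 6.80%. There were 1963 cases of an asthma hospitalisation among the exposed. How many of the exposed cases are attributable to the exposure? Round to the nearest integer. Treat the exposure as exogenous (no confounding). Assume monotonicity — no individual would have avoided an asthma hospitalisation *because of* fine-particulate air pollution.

about 1345 cases

p₁ = 0.216, p₀ = 0.068.
PN = (p₁ − p₀)/p₁ = (0.216 − 0.068) / 0.216 ≈ 0.68519.
Attributable cases ≈ PN × (exposed cases) = 0.68519 × 1963 ≈ 1345.02.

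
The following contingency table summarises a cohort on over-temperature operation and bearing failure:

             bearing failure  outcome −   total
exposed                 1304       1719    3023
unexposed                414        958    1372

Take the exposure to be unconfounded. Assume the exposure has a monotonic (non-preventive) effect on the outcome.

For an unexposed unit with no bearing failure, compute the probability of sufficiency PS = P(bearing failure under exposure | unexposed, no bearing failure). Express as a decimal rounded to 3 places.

p₁ = P(outcome | exposed) = 1304/3023 = 0.43136
p₀ = P(outcome | unexposed) = 414/1372 = 0.30175
Under exogeneity and monotonicity, PS = (p₁ − p₀) / (1 − p₀).
PS = (0.43136 − 0.30175) / (1 − 0.30175) = 0.12961 / 0.69825 ≈ 0.1856

PS ≈ 0.186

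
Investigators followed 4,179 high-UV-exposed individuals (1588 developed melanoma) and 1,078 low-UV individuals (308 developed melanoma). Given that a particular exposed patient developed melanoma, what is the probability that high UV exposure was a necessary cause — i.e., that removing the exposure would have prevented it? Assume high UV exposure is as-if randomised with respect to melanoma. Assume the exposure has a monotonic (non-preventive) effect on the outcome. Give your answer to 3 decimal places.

PN ≈ 0.248

p₁ = P(outcome | exposed) = 1588/4179 = 0.38
p₀ = P(outcome | unexposed) = 308/1078 = 0.28571
Under exogeneity and monotonicity, PN = (p₁ − p₀) / p₁.
PN = (0.38 − 0.28571) / 0.38 = 0.094281 / 0.38 ≈ 0.2481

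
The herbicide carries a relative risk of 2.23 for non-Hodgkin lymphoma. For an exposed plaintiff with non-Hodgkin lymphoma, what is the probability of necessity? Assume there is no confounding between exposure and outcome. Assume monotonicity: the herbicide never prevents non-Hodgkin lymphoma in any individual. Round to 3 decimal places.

PN ≈ 0.552

Under exogeneity and monotonicity, PN = (RR − 1) / RR = 1 − 1/RR.
PN = (2.23 − 1) / 2.23 = 1.23 / 2.23 ≈ 0.5516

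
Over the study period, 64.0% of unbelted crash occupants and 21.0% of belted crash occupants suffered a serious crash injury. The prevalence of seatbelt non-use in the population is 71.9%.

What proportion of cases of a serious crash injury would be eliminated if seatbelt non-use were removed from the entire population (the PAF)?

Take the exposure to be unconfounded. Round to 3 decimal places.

PAF ≈ 0.596

p₁ = 0.64, p₀ = 0.21.
Overall risk P(Y=1) = π·p₁ + (1−π)·p₀ = 0.719×0.64 + 0.281×0.21 = 0.51917.
Under exogeneity, PAF = [P(Y=1) − p₀] / P(Y=1).
PAF = (0.51917 − 0.21) / 0.51917 ≈ 0.5955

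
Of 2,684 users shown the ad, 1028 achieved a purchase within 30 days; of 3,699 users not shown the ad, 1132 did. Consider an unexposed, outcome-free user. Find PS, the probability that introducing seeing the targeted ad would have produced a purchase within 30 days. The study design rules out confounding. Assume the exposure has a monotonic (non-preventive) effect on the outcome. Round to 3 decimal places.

PS ≈ 0.111

p₁ = P(outcome | exposed) = 1028/2684 = 0.38301
p₀ = P(outcome | unexposed) = 1132/3699 = 0.30603
Under exogeneity and monotonicity, PS = (p₁ − p₀) / (1 − p₀).
PS = (0.38301 − 0.30603) / (1 − 0.30603) = 0.076982 / 0.69397 ≈ 0.1109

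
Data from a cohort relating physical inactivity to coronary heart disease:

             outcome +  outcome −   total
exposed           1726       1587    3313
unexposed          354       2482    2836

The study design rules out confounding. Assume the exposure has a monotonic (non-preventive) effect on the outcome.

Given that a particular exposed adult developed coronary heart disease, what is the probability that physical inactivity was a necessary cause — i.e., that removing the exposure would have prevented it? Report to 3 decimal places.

PN ≈ 0.760

p₁ = P(outcome | exposed) = 1726/3313 = 0.52098
p₀ = P(outcome | unexposed) = 354/2836 = 0.12482
Under exogeneity and monotonicity, PN = (p₁ − p₀)/p₁.
PN = (0.52098 − 0.12482) / 0.52098 ≈ 0.7604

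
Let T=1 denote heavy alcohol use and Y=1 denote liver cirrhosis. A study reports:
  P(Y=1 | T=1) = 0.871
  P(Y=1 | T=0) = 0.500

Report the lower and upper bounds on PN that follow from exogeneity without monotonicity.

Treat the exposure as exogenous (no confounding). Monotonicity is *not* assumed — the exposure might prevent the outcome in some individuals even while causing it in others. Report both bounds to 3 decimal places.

Let p₁ = 0.871, p₀ = 0.5.
Under exogeneity alone the bounds on PN are max{0,(p₁−p₀)/p₁} ≤ PN ≤ min{1,(1−p₀)/p₁}.
  lower = (p₁ − p₀)/p₁ = 0.371 / 0.871 ≈ 0.4259
  upper = min{1, (1 − p₀)/p₁} = 0.5 / 0.871 ≈ 0.5741

0.426 ≤ PN ≤ 0.574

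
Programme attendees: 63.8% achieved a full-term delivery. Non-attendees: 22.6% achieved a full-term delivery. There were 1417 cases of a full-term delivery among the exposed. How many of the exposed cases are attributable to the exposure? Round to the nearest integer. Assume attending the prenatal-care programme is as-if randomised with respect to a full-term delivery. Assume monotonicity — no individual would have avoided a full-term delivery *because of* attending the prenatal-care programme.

p₁ = 0.638, p₀ = 0.226.
PN = (p₁ − p₀)/p₁ = (0.638 − 0.226) / 0.638 ≈ 0.64577.
Attributable cases ≈ PN × (exposed cases) = 0.64577 × 1417 ≈ 915.05.

about 915 cases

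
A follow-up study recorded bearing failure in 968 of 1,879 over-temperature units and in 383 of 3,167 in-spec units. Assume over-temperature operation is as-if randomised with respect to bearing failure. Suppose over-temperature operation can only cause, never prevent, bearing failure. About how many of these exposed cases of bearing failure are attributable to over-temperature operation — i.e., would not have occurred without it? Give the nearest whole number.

p₁ = P(outcome | exposed) = 968/1879 = 0.51517
p₀ = P(outcome | unexposed) = 383/3167 = 0.12093
PN = (p₁ − p₀)/p₁ = (0.51517 − 0.12093) / 0.51517 ≈ 0.76525.
Attributable cases ≈ PN × (exposed cases) = 0.76525 × 968 ≈ 740.76.

about 741 cases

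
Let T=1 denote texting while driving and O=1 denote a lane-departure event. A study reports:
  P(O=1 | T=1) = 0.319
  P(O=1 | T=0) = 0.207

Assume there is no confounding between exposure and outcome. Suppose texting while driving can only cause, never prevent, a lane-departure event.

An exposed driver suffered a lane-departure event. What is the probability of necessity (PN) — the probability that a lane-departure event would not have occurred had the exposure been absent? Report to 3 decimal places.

PN ≈ 0.351

Let p₁ = 0.319, p₀ = 0.207.
Under exogeneity and monotonicity, PN = (p₁ − p₀) / p₁.
PN = (0.319 − 0.207) / 0.319 = 0.112 / 0.319 ≈ 0.3511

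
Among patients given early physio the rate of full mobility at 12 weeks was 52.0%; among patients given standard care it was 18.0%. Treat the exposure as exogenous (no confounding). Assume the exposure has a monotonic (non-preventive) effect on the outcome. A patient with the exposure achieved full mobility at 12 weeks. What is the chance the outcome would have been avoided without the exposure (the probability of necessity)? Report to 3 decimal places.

p₁ = 0.52, p₀ = 0.18.
Under exogeneity and monotonicity, PN = (p₁ − p₀) / p₁.
PN = (0.52 − 0.18) / 0.52 = 0.34 / 0.52 ≈ 0.6538

PN ≈ 0.654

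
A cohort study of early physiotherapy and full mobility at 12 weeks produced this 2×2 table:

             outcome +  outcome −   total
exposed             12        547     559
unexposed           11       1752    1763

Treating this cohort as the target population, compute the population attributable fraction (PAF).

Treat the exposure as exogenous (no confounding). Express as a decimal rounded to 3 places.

PAF ≈ 0.370

p₁ = P(outcome | exposed) = 12/559 = 0.021467
p₀ = P(outcome | unexposed) = 11/1763 = 0.0062394
Exposure prevalence π = 559/2322 = 0.24074; overall risk P(Y=1) = 0.0099053.
Under exogeneity, PAF = [P(Y=1) − p₀]/P(Y=1).
PAF = (0.0099053 − 0.0062394) / 0.0099053 ≈ 0.3701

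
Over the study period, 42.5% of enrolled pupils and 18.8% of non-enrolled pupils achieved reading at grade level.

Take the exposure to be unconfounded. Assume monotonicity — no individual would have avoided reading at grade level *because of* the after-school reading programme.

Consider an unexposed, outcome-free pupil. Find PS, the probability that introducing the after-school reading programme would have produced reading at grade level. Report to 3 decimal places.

p₁ = 0.425, p₀ = 0.188.
Under exogeneity and monotonicity, PS = (p₁ − p₀) / (1 − p₀).
PS = (0.425 − 0.188) / (1 − 0.188) = 0.237 / 0.812 ≈ 0.2919

PS ≈ 0.292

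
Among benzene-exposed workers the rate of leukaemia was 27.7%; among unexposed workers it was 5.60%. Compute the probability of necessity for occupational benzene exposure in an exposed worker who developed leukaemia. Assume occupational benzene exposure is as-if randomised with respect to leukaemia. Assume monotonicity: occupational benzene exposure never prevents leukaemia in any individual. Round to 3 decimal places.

p₁ = 0.277, p₀ = 0.056.
Under exogeneity and monotonicity, PN = (p₁ − p₀) / p₁.
PN = (0.277 − 0.056) / 0.277 = 0.221 / 0.277 ≈ 0.7978

PN ≈ 0.798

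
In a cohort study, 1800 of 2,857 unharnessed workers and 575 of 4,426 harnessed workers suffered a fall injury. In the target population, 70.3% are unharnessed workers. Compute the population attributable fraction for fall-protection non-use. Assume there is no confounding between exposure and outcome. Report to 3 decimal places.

p₁ = P(outcome | exposed) = 1800/2857 = 0.63003
p₀ = P(outcome | unexposed) = 575/4426 = 0.12991
Overall risk P(Y=1) = π·p₁ + (1−π)·p₀ = 0.703×0.63003 + 0.297×0.12991 = 0.4815.
Under exogeneity, PAF = [P(Y=1) − p₀] / P(Y=1).
PAF = (0.4815 − 0.12991) / 0.4815 ≈ 0.7302

PAF ≈ 0.730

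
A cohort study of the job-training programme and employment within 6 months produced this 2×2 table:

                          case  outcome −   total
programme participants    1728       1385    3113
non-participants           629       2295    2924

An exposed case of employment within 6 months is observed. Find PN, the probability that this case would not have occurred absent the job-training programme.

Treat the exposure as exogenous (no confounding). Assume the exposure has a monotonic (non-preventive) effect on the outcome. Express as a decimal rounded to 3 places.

PN ≈ 0.612

p₁ = P(outcome | exposed) = 1728/3113 = 0.55509
p₀ = P(outcome | unexposed) = 629/2924 = 0.21512
Under exogeneity and monotonicity, PN = (p₁ − p₀)/p₁.
PN = (0.55509 − 0.21512) / 0.55509 ≈ 0.6125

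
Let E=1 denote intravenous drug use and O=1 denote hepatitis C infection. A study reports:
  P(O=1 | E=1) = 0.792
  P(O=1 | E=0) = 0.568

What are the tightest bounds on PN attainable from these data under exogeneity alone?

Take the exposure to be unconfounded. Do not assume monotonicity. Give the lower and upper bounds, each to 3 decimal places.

Let p₁ = 0.792, p₀ = 0.568.
Under exogeneity alone the bounds on PN are max{0,(p₁−p₀)/p₁} ≤ PN ≤ min{1,(1−p₀)/p₁}.
  lower = (p₁ − p₀)/p₁ = 0.224 / 0.792 ≈ 0.2828
  upper = min{1, (1 − p₀)/p₁} = 0.432 / 0.792 ≈ 0.5455

0.283 ≤ PN ≤ 0.545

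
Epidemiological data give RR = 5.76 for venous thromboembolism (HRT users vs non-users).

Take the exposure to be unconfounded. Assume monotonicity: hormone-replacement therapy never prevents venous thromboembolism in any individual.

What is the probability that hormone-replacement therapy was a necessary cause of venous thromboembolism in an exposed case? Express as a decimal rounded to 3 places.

PN ≈ 0.826

Under exogeneity and monotonicity, PN = (RR − 1) / RR = 1 − 1/RR.
PN = (5.76 − 1) / 5.76 = 4.76 / 5.76 ≈ 0.8264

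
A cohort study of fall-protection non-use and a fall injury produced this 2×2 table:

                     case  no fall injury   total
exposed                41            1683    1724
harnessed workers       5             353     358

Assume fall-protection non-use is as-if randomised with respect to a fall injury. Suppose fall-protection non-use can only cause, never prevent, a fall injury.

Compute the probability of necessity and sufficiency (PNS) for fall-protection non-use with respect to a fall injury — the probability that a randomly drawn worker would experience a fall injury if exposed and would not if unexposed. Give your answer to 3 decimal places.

p₁ = P(outcome | exposed) = 41/1724 = 0.023782
p₀ = P(outcome | unexposed) = 5/358 = 0.013966
Under exogeneity and monotonicity, PNS = p₁ − p₀.
PNS = 0.023782 − 0.013966 = 0.0098154

PNS ≈ 0.010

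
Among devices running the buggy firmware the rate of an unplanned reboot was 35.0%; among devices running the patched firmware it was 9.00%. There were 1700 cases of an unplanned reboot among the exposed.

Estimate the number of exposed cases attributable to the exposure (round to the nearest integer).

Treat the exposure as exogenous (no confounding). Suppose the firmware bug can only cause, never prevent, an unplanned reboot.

p₁ = 0.35, p₀ = 0.09.
PN = (p₁ − p₀)/p₁ = (0.35 − 0.09) / 0.35 ≈ 0.74286.
Attributable cases ≈ PN × (exposed cases) = 0.74286 × 1700 ≈ 1262.86.

about 1263 cases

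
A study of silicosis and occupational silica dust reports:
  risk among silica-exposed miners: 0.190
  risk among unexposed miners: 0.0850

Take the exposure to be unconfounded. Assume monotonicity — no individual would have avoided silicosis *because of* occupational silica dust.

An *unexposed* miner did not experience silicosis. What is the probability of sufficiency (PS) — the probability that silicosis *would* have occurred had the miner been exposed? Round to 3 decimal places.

PS ≈ 0.115

Let p₁ = 0.19, p₀ = 0.085.
Under exogeneity and monotonicity, PS = (p₁ − p₀) / (1 − p₀).
PS = (0.19 − 0.085) / (1 − 0.085) = 0.105 / 0.915 ≈ 0.1148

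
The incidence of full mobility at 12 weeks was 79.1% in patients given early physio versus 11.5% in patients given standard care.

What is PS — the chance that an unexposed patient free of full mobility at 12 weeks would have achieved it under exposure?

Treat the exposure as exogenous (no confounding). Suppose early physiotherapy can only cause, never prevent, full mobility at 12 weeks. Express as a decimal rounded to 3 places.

p₁ = 0.791, p₀ = 0.115.
Under exogeneity and monotonicity, PS = (p₁ − p₀) / (1 − p₀).
PS = (0.791 − 0.115) / (1 − 0.115) = 0.676 / 0.885 ≈ 0.7638

PS ≈ 0.764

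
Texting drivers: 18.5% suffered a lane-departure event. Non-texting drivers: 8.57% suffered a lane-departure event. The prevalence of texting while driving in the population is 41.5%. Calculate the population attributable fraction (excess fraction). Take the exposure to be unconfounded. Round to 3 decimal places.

p₁ = 0.185, p₀ = 0.0857.
Overall risk P(Y=1) = π·p₁ + (1−π)·p₀ = 0.415×0.185 + 0.585×0.0857 = 0.12691.
Under exogeneity, PAF = [P(Y=1) − p₀] / P(Y=1).
PAF = (0.12691 − 0.0857) / 0.12691 ≈ 0.3247

PAF ≈ 0.325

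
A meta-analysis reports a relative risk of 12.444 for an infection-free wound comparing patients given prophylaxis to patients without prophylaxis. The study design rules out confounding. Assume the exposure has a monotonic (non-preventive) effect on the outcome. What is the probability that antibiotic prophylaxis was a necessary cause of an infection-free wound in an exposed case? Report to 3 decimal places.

PN ≈ 0.920

Under exogeneity and monotonicity, PN = (RR − 1) / RR = 1 − 1/RR.
PN = (12.444 − 1) / 12.444 = 11.44 / 12.444 ≈ 0.9196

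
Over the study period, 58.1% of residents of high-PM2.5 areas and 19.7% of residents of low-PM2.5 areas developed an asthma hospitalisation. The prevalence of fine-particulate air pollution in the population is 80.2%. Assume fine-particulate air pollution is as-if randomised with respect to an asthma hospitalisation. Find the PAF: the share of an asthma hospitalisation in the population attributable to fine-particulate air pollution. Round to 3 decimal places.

p₁ = 0.581, p₀ = 0.197.
Overall risk P(Y=1) = π·p₁ + (1−π)·p₀ = 0.802×0.581 + 0.198×0.197 = 0.50497.
Under exogeneity, PAF = [P(Y=1) − p₀] / P(Y=1).
PAF = (0.50497 − 0.197) / 0.50497 ≈ 0.6099

PAF ≈ 0.610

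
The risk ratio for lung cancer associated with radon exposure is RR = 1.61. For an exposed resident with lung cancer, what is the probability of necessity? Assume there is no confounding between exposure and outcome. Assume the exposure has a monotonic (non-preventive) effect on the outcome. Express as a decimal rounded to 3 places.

PN ≈ 0.379

Under exogeneity and monotonicity, PN = (RR − 1) / RR = 1 − 1/RR.
PN = (1.61 − 1) / 1.61 = 0.61 / 1.61 ≈ 0.3789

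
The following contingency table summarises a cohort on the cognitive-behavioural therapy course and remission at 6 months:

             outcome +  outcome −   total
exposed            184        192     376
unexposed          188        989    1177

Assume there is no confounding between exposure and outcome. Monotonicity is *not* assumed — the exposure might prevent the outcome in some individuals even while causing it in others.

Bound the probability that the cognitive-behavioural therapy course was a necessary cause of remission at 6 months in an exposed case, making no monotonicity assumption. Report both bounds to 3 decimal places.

p₁ = P(outcome | exposed) = 184/376 = 0.48936
p₀ = P(outcome | unexposed) = 188/1177 = 0.15973
Under exogeneity alone the bounds on PN are max{0,(p₁−p₀)/p₁} ≤ PN ≤ min{1,(1−p₀)/p₁}.
  lower = (p₁ − p₀)/p₁ = 0.32963 / 0.48936 ≈ 0.6736
  upper = min{1, (1 − p₀)/p₁} = 0.84027 / 0.48936 ≈ 1.7171 → capped at 1

0.674 ≤ PN ≤ 1.000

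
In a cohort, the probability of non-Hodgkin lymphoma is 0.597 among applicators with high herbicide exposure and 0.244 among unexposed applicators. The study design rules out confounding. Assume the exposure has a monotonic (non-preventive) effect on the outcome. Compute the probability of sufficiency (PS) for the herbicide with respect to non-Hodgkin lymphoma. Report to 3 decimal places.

Let p₁ = 0.597, p₀ = 0.244.
Under exogeneity and monotonicity, PS = (p₁ − p₀) / (1 − p₀).
PS = (0.597 − 0.244) / (1 − 0.244) = 0.353 / 0.756 ≈ 0.4669

PS ≈ 0.467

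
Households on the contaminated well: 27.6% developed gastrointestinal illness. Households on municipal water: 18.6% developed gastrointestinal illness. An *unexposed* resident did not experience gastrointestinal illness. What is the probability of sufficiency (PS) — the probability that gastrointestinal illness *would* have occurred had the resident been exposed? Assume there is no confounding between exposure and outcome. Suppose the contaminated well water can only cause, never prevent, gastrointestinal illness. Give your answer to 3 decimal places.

PS ≈ 0.111

p₁ = 0.276, p₀ = 0.186.
Under exogeneity and monotonicity, PS = (p₁ − p₀) / (1 − p₀).
PS = (0.276 − 0.186) / (1 − 0.186) = 0.09 / 0.814 ≈ 0.1106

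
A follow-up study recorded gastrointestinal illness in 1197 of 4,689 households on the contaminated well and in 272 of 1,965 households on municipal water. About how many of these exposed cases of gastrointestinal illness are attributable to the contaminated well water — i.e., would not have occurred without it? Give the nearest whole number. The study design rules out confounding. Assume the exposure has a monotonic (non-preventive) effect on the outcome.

p₁ = P(outcome | exposed) = 1197/4689 = 0.25528
p₀ = P(outcome | unexposed) = 272/1965 = 0.13842
PN = (p₁ − p₀)/p₁ = (0.25528 − 0.13842) / 0.25528 ≈ 0.45776.
Attributable cases ≈ PN × (exposed cases) = 0.45776 × 1197 ≈ 547.94.

about 548 cases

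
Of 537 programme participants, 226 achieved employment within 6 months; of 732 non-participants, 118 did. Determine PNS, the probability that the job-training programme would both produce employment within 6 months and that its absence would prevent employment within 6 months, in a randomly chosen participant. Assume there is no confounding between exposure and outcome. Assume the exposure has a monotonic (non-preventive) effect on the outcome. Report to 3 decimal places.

p₁ = P(outcome | exposed) = 226/537 = 0.42086
p₀ = P(outcome | unexposed) = 118/732 = 0.1612
Under exogeneity and monotonicity, PNS = p₁ − p₀.
PNS = 0.42086 − 0.1612 = 0.25965

PNS ≈ 0.260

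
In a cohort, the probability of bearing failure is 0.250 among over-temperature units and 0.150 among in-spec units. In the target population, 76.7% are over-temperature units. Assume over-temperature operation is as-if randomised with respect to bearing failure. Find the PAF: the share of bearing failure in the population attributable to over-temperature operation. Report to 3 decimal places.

PAF ≈ 0.338

Let p₁ = 0.25, p₀ = 0.15.
Overall risk P(Y=1) = π·p₁ + (1−π)·p₀ = 0.767×0.25 + 0.233×0.15 = 0.2267.
Under exogeneity, PAF = [P(Y=1) − p₀] / P(Y=1).
PAF = (0.2267 − 0.15) / 0.2267 ≈ 0.3383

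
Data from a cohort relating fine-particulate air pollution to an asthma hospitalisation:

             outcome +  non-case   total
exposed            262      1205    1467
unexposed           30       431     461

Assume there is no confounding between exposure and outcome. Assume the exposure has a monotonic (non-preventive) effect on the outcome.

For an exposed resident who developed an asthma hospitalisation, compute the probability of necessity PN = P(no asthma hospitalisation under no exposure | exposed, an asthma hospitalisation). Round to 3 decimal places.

PN ≈ 0.636

p₁ = P(outcome | exposed) = 262/1467 = 0.1786
p₀ = P(outcome | unexposed) = 30/461 = 0.065076
Under exogeneity and monotonicity, PN = (p₁ − p₀)/p₁.
PN = (0.1786 − 0.065076) / 0.1786 ≈ 0.6356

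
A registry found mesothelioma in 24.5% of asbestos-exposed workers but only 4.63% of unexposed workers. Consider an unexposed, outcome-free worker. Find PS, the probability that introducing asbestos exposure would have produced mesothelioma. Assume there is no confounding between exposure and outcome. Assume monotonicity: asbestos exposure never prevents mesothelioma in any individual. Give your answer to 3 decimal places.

p₁ = 0.245, p₀ = 0.0463.
Under exogeneity and monotonicity, PS = (p₁ − p₀) / (1 − p₀).
PS = (0.245 − 0.0463) / (1 − 0.0463) = 0.1987 / 0.9537 ≈ 0.2083

PS ≈ 0.208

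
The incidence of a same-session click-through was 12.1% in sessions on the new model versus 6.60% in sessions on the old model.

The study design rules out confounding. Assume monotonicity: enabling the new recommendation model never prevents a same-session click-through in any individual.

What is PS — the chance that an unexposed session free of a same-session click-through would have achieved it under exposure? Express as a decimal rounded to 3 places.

PS ≈ 0.059

p₁ = 0.121, p₀ = 0.066.
Under exogeneity and monotonicity, PS = (p₁ − p₀) / (1 − p₀).
PS = (0.121 − 0.066) / (1 − 0.066) = 0.055 / 0.934 ≈ 0.0589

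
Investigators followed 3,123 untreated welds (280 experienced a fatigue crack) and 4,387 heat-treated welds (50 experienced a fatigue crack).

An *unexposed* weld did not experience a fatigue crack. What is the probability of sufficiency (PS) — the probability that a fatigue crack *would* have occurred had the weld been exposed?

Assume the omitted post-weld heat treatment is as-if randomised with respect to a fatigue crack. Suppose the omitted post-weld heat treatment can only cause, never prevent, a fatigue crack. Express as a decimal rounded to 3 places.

p₁ = P(outcome | exposed) = 280/3123 = 0.089657
p₀ = P(outcome | unexposed) = 50/4387 = 0.011397
Under exogeneity and monotonicity, PS = (p₁ − p₀) / (1 − p₀).
PS = (0.089657 − 0.011397) / (1 − 0.011397) = 0.07826 / 0.9886 ≈ 0.0792

PS ≈ 0.079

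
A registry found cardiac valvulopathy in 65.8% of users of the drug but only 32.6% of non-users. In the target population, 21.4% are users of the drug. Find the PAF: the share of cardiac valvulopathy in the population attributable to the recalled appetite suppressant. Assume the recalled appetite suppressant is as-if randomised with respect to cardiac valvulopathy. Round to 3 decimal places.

p₁ = 0.658, p₀ = 0.326.
Overall risk P(Y=1) = π·p₁ + (1−π)·p₀ = 0.214×0.658 + 0.786×0.326 = 0.39705.
Under exogeneity, PAF = [P(Y=1) − p₀] / P(Y=1).
PAF = (0.39705 − 0.326) / 0.39705 ≈ 0.1789

PAF ≈ 0.179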